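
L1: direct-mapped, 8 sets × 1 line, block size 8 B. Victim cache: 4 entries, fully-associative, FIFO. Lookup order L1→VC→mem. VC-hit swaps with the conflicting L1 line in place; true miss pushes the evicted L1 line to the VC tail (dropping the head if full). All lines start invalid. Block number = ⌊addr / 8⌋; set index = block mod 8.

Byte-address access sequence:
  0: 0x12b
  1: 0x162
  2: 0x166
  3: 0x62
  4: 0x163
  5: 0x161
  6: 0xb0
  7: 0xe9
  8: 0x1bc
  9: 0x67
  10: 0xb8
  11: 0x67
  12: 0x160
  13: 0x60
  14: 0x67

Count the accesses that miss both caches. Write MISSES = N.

#0 0x12b→b37/s5 MISS; vc=[]
#1 0x162→b44/s4 MISS; vc=[]
#2 0x166→b44/s4 L1-HIT; vc=[]
#3 0x62→b12/s4 MISS; vc=[44]
#4 0x163→b44/s4 VC-HIT; vc=[12]
#5 0x161→b44/s4 L1-HIT; vc=[12]
#6 0xb0→b22/s6 MISS; vc=[12]
#7 0xe9→b29/s5 MISS; vc=[12,37]
#8 0x1bc→b55/s7 MISS; vc=[12,37]
#9 0x67→b12/s4 VC-HIT; vc=[44,37]
#10 0xb8→b23/s7 MISS; vc=[44,37,55]
#11 0x67→b12/s4 L1-HIT; vc=[44,37,55]
#12 0x160→b44/s4 VC-HIT; vc=[12,37,55]
#13 0x60→b12/s4 VC-HIT; vc=[44,37,55]
#14 0x67→b12/s4 L1-HIT; vc=[44,37,55]

MISSES = 7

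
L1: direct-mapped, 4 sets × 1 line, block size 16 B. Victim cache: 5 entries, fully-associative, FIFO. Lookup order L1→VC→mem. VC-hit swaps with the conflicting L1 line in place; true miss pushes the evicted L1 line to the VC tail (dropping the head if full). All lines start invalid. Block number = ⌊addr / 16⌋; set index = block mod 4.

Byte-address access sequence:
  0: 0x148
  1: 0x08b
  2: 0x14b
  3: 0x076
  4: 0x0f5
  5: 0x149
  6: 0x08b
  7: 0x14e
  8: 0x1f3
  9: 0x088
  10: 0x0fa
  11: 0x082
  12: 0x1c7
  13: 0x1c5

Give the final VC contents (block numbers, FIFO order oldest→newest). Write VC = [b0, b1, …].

0: 0x148 (blk 20, set 0) → MISS  vc=[]
1: 0x8b (blk 8, set 0) → MISS  vc=[20]
2: 0x14b (blk 20, set 0) → VC-HIT  vc=[8]
3: 0x76 (blk 7, set 3) → MISS  vc=[8]
4: 0xf5 (blk 15, set 3) → MISS  vc=[8, 7]
5: 0x149 (blk 20, set 0) → L1-HIT  vc=[8, 7]
6: 0x8b (blk 8, set 0) → VC-HIT  vc=[20, 7]
7: 0x14e (blk 20, set 0) → VC-HIT  vc=[8, 7]
8: 0x1f3 (blk 31, set 3) → MISS  vc=[8, 7, 15]
9: 0x88 (blk 8, set 0) → VC-HIT  vc=[20, 7, 15]
10: 0xfa (blk 15, set 3) → VC-HIT  vc=[20, 7, 31]
11: 0x82 (blk 8, set 0) → L1-HIT  vc=[20, 7, 31]
12: 0x1c7 (blk 28, set 0) → MISS  vc=[20, 7, 31, 8]
13: 0x1c5 (blk 28, set 0) → L1-HIT  vc=[20, 7, 31, 8]

VC = [20, 7, 31, 8]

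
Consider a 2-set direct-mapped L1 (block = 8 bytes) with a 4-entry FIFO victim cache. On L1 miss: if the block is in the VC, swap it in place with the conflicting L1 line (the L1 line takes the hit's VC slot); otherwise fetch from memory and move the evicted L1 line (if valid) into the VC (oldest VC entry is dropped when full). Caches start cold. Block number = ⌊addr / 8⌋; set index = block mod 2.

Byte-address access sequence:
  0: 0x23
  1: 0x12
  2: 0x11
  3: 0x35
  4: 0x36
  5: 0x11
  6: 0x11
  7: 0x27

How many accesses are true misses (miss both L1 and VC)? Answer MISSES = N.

MISSES = 3

#0 0x23→b4/s0 MISS; vc=[]
#1 0x12→b2/s0 MISS; vc=[4]
#2 0x11→b2/s0 L1-HIT; vc=[4]
#3 0x35→b6/s0 MISS; vc=[4,2]
#4 0x36→b6/s0 L1-HIT; vc=[4,2]
#5 0x11→b2/s0 VC-HIT; vc=[4,6]
#6 0x11→b2/s0 L1-HIT; vc=[4,6]
#7 0x27→b4/s0 VC-HIT; vc=[2,6]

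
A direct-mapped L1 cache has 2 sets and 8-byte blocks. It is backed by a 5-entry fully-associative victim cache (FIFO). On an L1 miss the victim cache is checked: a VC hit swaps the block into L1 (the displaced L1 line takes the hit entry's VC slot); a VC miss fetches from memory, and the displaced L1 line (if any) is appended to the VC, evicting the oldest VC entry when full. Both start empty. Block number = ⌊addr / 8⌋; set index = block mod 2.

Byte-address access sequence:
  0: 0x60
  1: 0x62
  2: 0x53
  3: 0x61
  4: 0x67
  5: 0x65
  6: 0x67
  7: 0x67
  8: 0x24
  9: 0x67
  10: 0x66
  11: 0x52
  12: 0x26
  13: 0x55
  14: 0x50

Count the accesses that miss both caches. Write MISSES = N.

0: 0x60 (blk 12, set 0) → MISS  vc=[]
1: 0x62 (blk 12, set 0) → L1-HIT  vc=[]
2: 0x53 (blk 10, set 0) → MISS  vc=[12]
3: 0x61 (blk 12, set 0) → VC-HIT  vc=[10]
4: 0x67 (blk 12, set 0) → L1-HIT  vc=[10]
5: 0x65 (blk 12, set 0) → L1-HIT  vc=[10]
6: 0x67 (blk 12, set 0) → L1-HIT  vc=[10]
7: 0x67 (blk 12, set 0) → L1-HIT  vc=[10]
8: 0x24 (blk 4, set 0) → MISS  vc=[10, 12]
9: 0x67 (blk 12, set 0) → VC-HIT  vc=[10, 4]
10: 0x66 (blk 12, set 0) → L1-HIT  vc=[10, 4]
11: 0x52 (blk 10, set 0) → VC-HIT  vc=[12, 4]
12: 0x26 (blk 4, set 0) → VC-HIT  vc=[12, 10]
13: 0x55 (blk 10, set 0) → VC-HIT  vc=[12, 4]
14: 0x50 (blk 10, set 0) → L1-HIT  vc=[12, 4]

MISSES = 3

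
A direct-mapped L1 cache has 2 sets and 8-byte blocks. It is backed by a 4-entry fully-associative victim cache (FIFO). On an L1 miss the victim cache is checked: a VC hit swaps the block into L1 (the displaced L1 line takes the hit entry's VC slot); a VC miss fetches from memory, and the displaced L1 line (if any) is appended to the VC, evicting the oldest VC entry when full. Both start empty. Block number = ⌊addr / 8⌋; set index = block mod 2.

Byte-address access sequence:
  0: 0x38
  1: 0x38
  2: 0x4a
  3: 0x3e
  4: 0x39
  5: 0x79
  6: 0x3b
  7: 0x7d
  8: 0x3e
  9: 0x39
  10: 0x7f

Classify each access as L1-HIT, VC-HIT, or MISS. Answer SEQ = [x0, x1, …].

SEQ = [MISS, L1-HIT, MISS, VC-HIT, L1-HIT, MISS, VC-HIT, VC-HIT, VC-HIT, L1-HIT, VC-HIT]

0: 0x38 (blk 7, set 1) → MISS  vc=[]
1: 0x38 (blk 7, set 1) → L1-HIT  vc=[]
2: 0x4a (blk 9, set 1) → MISS  vc=[7]
3: 0x3e (blk 7, set 1) → VC-HIT  vc=[9]
4: 0x39 (blk 7, set 1) → L1-HIT  vc=[9]
5: 0x79 (blk 15, set 1) → MISS  vc=[9, 7]
6: 0x3b (blk 7, set 1) → VC-HIT  vc=[9, 15]
7: 0x7d (blk 15, set 1) → VC-HIT  vc=[9, 7]
8: 0x3e (blk 7, set 1) → VC-HIT  vc=[9, 15]
9: 0x39 (blk 7, set 1) → L1-HIT  vc=[9, 15]
10: 0x7f (blk 15, set 1) → VC-HIT  vc=[9, 7]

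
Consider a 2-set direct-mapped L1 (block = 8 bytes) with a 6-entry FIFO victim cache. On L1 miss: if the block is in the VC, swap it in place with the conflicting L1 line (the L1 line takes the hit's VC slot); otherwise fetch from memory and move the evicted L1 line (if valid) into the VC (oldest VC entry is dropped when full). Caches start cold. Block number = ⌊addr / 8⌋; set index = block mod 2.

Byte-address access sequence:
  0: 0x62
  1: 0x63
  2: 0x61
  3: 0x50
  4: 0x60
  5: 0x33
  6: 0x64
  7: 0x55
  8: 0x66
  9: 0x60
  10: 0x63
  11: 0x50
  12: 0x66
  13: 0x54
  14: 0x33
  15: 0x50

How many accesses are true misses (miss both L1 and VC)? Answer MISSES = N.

#0 0x62→b12/s0 MISS; vc=[]
#1 0x63→b12/s0 L1-HIT; vc=[]
#2 0x61→b12/s0 L1-HIT; vc=[]
#3 0x50→b10/s0 MISS; vc=[12]
#4 0x60→b12/s0 VC-HIT; vc=[10]
#5 0x33→b6/s0 MISS; vc=[10,12]
#6 0x64→b12/s0 VC-HIT; vc=[10,6]
#7 0x55→b10/s0 VC-HIT; vc=[12,6]
#8 0x66→b12/s0 VC-HIT; vc=[10,6]
#9 0x60→b12/s0 L1-HIT; vc=[10,6]
#10 0x63→b12/s0 L1-HIT; vc=[10,6]
#11 0x50→b10/s0 VC-HIT; vc=[12,6]
#12 0x66→b12/s0 VC-HIT; vc=[10,6]
#13 0x54→b10/s0 VC-HIT; vc=[12,6]
#14 0x33→b6/s0 VC-HIT; vc=[12,10]
#15 0x50→b10/s0 VC-HIT; vc=[12,6]

MISSES = 3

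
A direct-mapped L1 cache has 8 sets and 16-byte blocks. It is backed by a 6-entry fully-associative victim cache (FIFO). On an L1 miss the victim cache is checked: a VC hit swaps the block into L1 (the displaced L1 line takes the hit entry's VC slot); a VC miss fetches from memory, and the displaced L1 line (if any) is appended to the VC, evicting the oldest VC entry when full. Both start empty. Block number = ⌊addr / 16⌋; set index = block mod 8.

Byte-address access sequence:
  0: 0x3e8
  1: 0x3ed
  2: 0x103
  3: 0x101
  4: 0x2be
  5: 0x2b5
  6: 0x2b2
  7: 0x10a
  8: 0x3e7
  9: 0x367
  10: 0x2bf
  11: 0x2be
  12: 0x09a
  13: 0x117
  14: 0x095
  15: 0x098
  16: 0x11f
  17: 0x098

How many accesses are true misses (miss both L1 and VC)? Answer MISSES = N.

  [0] addr=0x3e8 blk=62 s=6: MISS | VC []
  [1] addr=0x3ed blk=62 s=6: L1-HIT | VC []
  [2] addr=0x103 blk=16 s=0: MISS | VC []
  [3] addr=0x101 blk=16 s=0: L1-HIT | VC []
  [4] addr=0x2be blk=43 s=3: MISS | VC []
  [5] addr=0x2b5 blk=43 s=3: L1-HIT | VC []
  [6] addr=0x2b2 blk=43 s=3: L1-HIT | VC []
  [7] addr=0x10a blk=16 s=0: L1-HIT | VC []
  [8] addr=0x3e7 blk=62 s=6: L1-HIT | VC []
  [9] addr=0x367 blk=54 s=6: MISS | VC [62]
  [10] addr=0x2bf blk=43 s=3: L1-HIT | VC [62]
  [11] addr=0x2be blk=43 s=3: L1-HIT | VC [62]
  [12] addr=0x9a blk=9 s=1: MISS | VC [62]
  [13] addr=0x117 blk=17 s=1: MISS | VC [62, 9]
  [14] addr=0x95 blk=9 s=1: VC-HIT | VC [62, 17]
  [15] addr=0x98 blk=9 s=1: L1-HIT | VC [62, 17]
  [16] addr=0x11f blk=17 s=1: VC-HIT | VC [62, 9]
  [17] addr=0x98 blk=9 s=1: VC-HIT | VC [62, 17]

MISSES = 6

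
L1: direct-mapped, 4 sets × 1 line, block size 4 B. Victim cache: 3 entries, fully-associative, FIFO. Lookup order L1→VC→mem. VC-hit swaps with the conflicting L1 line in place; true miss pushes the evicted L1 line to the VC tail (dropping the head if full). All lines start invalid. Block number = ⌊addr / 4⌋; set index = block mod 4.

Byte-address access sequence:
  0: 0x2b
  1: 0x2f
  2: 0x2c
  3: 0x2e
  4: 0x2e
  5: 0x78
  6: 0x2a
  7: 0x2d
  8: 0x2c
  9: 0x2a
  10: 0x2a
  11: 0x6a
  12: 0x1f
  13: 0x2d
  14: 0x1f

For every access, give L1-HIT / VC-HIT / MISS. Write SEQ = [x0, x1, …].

SEQ = [MISS, MISS, L1-HIT, L1-HIT, L1-HIT, MISS, VC-HIT, L1-HIT, L1-HIT, L1-HIT, L1-HIT, MISS, MISS, VC-HIT, VC-HIT]

#0 0x2b→b10/s2 MISS; vc=[]
#1 0x2f→b11/s3 MISS; vc=[]
#2 0x2c→b11/s3 L1-HIT; vc=[]
#3 0x2e→b11/s3 L1-HIT; vc=[]
#4 0x2e→b11/s3 L1-HIT; vc=[]
#5 0x78→b30/s2 MISS; vc=[10]
#6 0x2a→b10/s2 VC-HIT; vc=[30]
#7 0x2d→b11/s3 L1-HIT; vc=[30]
#8 0x2c→b11/s3 L1-HIT; vc=[30]
#9 0x2a→b10/s2 L1-HIT; vc=[30]
#10 0x2a→b10/s2 L1-HIT; vc=[30]
#11 0x6a→b26/s2 MISS; vc=[30,10]
#12 0x1f→b7/s3 MISS; vc=[30,10,11]
#13 0x2d→b11/s3 VC-HIT; vc=[30,10,7]
#14 0x1f→b7/s3 VC-HIT; vc=[30,10,11]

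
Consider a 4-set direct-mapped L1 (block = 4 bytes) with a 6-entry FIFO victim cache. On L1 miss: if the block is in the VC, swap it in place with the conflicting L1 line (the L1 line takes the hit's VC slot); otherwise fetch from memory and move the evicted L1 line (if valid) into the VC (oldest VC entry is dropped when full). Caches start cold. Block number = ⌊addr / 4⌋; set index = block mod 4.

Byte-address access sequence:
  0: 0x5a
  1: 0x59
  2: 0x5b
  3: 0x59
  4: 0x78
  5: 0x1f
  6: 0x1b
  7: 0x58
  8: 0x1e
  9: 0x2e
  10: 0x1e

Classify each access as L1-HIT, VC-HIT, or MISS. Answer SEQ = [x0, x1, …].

SEQ = [MISS, L1-HIT, L1-HIT, L1-HIT, MISS, MISS, MISS, VC-HIT, L1-HIT, MISS, VC-HIT]

#0 0x5a→b22/s2 MISS; vc=[]
#1 0x59→b22/s2 L1-HIT; vc=[]
#2 0x5b→b22/s2 L1-HIT; vc=[]
#3 0x59→b22/s2 L1-HIT; vc=[]
#4 0x78→b30/s2 MISS; vc=[22]
#5 0x1f→b7/s3 MISS; vc=[22]
#6 0x1b→b6/s2 MISS; vc=[22,30]
#7 0x58→b22/s2 VC-HIT; vc=[6,30]
#8 0x1e→b7/s3 L1-HIT; vc=[6,30]
#9 0x2e→b11/s3 MISS; vc=[6,30,7]
#10 0x1e→b7/s3 VC-HIT; vc=[6,30,11]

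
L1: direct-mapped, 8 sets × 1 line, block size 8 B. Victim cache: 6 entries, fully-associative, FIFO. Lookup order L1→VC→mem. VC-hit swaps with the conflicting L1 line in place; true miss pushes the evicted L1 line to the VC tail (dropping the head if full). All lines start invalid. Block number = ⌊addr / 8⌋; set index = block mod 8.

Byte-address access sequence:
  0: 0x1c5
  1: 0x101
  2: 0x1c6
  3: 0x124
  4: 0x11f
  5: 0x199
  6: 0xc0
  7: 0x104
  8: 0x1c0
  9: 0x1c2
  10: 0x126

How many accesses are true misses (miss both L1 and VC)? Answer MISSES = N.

#0 0x1c5→b56/s0 MISS; vc=[]
#1 0x101→b32/s0 MISS; vc=[56]
#2 0x1c6→b56/s0 VC-HIT; vc=[32]
#3 0x124→b36/s4 MISS; vc=[32]
#4 0x11f→b35/s3 MISS; vc=[32]
#5 0x199→b51/s3 MISS; vc=[32,35]
#6 0xc0→b24/s0 MISS; vc=[32,35,56]
#7 0x104→b32/s0 VC-HIT; vc=[24,35,56]
#8 0x1c0→b56/s0 VC-HIT; vc=[24,35,32]
#9 0x1c2→b56/s0 L1-HIT; vc=[24,35,32]
#10 0x126→b36/s4 L1-HIT; vc=[24,35,32]

MISSES = 6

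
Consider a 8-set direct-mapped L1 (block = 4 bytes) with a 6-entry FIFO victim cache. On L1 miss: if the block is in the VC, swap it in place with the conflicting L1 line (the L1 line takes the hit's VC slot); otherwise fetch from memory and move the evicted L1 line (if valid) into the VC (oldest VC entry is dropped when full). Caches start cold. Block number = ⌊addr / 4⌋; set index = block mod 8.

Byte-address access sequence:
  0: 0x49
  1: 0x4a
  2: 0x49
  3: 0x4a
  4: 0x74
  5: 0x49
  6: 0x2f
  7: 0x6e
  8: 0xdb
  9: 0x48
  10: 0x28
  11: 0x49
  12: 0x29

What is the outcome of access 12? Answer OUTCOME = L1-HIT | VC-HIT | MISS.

#0 0x49→b18/s2 MISS; vc=[]
#1 0x4a→b18/s2 L1-HIT; vc=[]
#2 0x49→b18/s2 L1-HIT; vc=[]
#3 0x4a→b18/s2 L1-HIT; vc=[]
#4 0x74→b29/s5 MISS; vc=[]
#5 0x49→b18/s2 L1-HIT; vc=[]
#6 0x2f→b11/s3 MISS; vc=[]
#7 0x6e→b27/s3 MISS; vc=[11]
#8 0xdb→b54/s6 MISS; vc=[11]
#9 0x48→b18/s2 L1-HIT; vc=[11]
#10 0x28→b10/s2 MISS; vc=[11,18]
#11 0x49→b18/s2 VC-HIT; vc=[11,10]
#12 0x29→b10/s2 VC-HIT; vc=[11,18]

OUTCOME = VC-HIT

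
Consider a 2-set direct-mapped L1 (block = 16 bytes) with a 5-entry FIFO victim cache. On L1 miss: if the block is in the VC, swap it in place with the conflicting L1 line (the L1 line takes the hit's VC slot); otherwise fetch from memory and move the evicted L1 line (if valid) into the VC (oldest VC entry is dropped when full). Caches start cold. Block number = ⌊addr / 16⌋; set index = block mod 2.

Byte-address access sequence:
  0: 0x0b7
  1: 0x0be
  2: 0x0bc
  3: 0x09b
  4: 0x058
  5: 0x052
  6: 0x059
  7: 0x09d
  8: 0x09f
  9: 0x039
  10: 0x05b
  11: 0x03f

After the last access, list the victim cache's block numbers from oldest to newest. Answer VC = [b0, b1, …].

VC = [11, 5, 9]

#0 0xb7→b11/s1 MISS; vc=[]
#1 0xbe→b11/s1 L1-HIT; vc=[]
#2 0xbc→b11/s1 L1-HIT; vc=[]
#3 0x9b→b9/s1 MISS; vc=[11]
#4 0x58→b5/s1 MISS; vc=[11,9]
#5 0x52→b5/s1 L1-HIT; vc=[11,9]
#6 0x59→b5/s1 L1-HIT; vc=[11,9]
#7 0x9d→b9/s1 VC-HIT; vc=[11,5]
#8 0x9f→b9/s1 L1-HIT; vc=[11,5]
#9 0x39→b3/s1 MISS; vc=[11,5,9]
#10 0x5b→b5/s1 VC-HIT; vc=[11,3,9]
#11 0x3f→b3/s1 VC-HIT; vc=[11,5,9]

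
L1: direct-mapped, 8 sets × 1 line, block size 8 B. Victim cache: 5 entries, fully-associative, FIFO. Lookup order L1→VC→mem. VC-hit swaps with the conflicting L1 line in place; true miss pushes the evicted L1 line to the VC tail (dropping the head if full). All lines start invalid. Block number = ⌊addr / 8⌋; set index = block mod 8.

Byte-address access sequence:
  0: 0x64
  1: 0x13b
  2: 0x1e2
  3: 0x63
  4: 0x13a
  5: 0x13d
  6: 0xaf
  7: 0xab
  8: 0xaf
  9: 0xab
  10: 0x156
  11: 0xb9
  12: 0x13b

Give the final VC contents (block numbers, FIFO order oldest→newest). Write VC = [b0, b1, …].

VC = [60, 23]

0: 0x64 (blk 12, set 4) → MISS  vc=[]
1: 0x13b (blk 39, set 7) → MISS  vc=[]
2: 0x1e2 (blk 60, set 4) → MISS  vc=[12]
3: 0x63 (blk 12, set 4) → VC-HIT  vc=[60]
4: 0x13a (blk 39, set 7) → L1-HIT  vc=[60]
5: 0x13d (blk 39, set 7) → L1-HIT  vc=[60]
6: 0xaf (blk 21, set 5) → MISS  vc=[60]
7: 0xab (blk 21, set 5) → L1-HIT  vc=[60]
8: 0xaf (blk 21, set 5) → L1-HIT  vc=[60]
9: 0xab (blk 21, set 5) → L1-HIT  vc=[60]
10: 0x156 (blk 42, set 2) → MISS  vc=[60]
11: 0xb9 (blk 23, set 7) → MISS  vc=[60, 39]
12: 0x13b (blk 39, set 7) → VC-HIT  vc=[60, 23]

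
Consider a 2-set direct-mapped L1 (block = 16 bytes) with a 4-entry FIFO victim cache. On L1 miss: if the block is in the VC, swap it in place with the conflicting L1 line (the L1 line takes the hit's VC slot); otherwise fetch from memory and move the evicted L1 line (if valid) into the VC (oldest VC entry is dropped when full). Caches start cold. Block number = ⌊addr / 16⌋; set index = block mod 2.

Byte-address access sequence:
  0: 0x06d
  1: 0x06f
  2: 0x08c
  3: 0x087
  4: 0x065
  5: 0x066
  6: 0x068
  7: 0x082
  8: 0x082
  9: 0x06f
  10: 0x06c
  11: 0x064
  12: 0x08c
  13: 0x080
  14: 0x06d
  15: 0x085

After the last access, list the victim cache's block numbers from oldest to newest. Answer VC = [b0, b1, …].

  [0] addr=0x6d blk=6 s=0: MISS | VC []
  [1] addr=0x6f blk=6 s=0: L1-HIT | VC []
  [2] addr=0x8c blk=8 s=0: MISS | VC [6]
  [3] addr=0x87 blk=8 s=0: L1-HIT | VC [6]
  [4] addr=0x65 blk=6 s=0: VC-HIT | VC [8]
  [5] addr=0x66 blk=6 s=0: L1-HIT | VC [8]
  [6] addr=0x68 blk=6 s=0: L1-HIT | VC [8]
  [7] addr=0x82 blk=8 s=0: VC-HIT | VC [6]
  [8] addr=0x82 blk=8 s=0: L1-HIT | VC [6]
  [9] addr=0x6f blk=6 s=0: VC-HIT | VC [8]
  [10] addr=0x6c blk=6 s=0: L1-HIT | VC [8]
  [11] addr=0x64 blk=6 s=0: L1-HIT | VC [8]
  [12] addr=0x8c blk=8 s=0: VC-HIT | VC [6]
  [13] addr=0x80 blk=8 s=0: L1-HIT | VC [6]
  [14] addr=0x6d blk=6 s=0: VC-HIT | VC [8]
  [15] addr=0x85 blk=8 s=0: VC-HIT | VC [6]

VC = [6]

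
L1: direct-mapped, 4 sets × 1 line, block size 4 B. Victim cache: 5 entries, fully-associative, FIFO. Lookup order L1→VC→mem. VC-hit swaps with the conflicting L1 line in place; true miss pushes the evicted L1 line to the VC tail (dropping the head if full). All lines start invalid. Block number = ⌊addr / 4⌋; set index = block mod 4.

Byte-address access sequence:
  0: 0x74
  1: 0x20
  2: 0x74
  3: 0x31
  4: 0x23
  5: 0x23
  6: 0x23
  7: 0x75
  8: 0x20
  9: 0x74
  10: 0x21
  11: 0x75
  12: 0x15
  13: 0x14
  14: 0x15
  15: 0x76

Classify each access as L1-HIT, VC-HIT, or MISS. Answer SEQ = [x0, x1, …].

#0 0x74→b29/s1 MISS; vc=[]
#1 0x20→b8/s0 MISS; vc=[]
#2 0x74→b29/s1 L1-HIT; vc=[]
#3 0x31→b12/s0 MISS; vc=[8]
#4 0x23→b8/s0 VC-HIT; vc=[12]
#5 0x23→b8/s0 L1-HIT; vc=[12]
#6 0x23→b8/s0 L1-HIT; vc=[12]
#7 0x75→b29/s1 L1-HIT; vc=[12]
#8 0x20→b8/s0 L1-HIT; vc=[12]
#9 0x74→b29/s1 L1-HIT; vc=[12]
#10 0x21→b8/s0 L1-HIT; vc=[12]
#11 0x75→b29/s1 L1-HIT; vc=[12]
#12 0x15→b5/s1 MISS; vc=[12,29]
#13 0x14→b5/s1 L1-HIT; vc=[12,29]
#14 0x15→b5/s1 L1-HIT; vc=[12,29]
#15 0x76→b29/s1 VC-HIT; vc=[12,5]

SEQ = [MISS, MISS, L1-HIT, MISS, VC-HIT, L1-HIT, L1-HIT, L1-HIT, L1-HIT, L1-HIT, L1-HIT, L1-HIT, MISS, L1-HIT, L1-HIT, VC-HIT]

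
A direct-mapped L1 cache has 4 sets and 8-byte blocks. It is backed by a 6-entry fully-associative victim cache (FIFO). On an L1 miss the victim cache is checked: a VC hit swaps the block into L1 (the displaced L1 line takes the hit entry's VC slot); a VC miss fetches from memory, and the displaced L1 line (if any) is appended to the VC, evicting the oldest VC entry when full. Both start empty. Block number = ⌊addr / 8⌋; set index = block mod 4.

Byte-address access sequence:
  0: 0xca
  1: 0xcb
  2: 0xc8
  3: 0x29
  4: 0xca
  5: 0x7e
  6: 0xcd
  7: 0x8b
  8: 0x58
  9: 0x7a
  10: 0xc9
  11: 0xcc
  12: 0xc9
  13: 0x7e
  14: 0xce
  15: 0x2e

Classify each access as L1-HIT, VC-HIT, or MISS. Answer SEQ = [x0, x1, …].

SEQ = [MISS, L1-HIT, L1-HIT, MISS, VC-HIT, MISS, L1-HIT, MISS, MISS, VC-HIT, VC-HIT, L1-HIT, L1-HIT, L1-HIT, L1-HIT, VC-HIT]

0: 0xca (blk 25, set 1) → MISS  vc=[]
1: 0xcb (blk 25, set 1) → L1-HIT  vc=[]
2: 0xc8 (blk 25, set 1) → L1-HIT  vc=[]
3: 0x29 (blk 5, set 1) → MISS  vc=[25]
4: 0xca (blk 25, set 1) → VC-HIT  vc=[5]
5: 0x7e (blk 15, set 3) → MISS  vc=[5]
6: 0xcd (blk 25, set 1) → L1-HIT  vc=[5]
7: 0x8b (blk 17, set 1) → MISS  vc=[5, 25]
8: 0x58 (blk 11, set 3) → MISS  vc=[5, 25, 15]
9: 0x7a (blk 15, set 3) → VC-HIT  vc=[5, 25, 11]
10: 0xc9 (blk 25, set 1) → VC-HIT  vc=[5, 17, 11]
11: 0xcc (blk 25, set 1) → L1-HIT  vc=[5, 17, 11]
12: 0xc9 (blk 25, set 1) → L1-HIT  vc=[5, 17, 11]
13: 0x7e (blk 15, set 3) → L1-HIT  vc=[5, 17, 11]
14: 0xce (blk 25, set 1) → L1-HIT  vc=[5, 17, 11]
15: 0x2e (blk 5, set 1) → VC-HIT  vc=[25, 17, 11]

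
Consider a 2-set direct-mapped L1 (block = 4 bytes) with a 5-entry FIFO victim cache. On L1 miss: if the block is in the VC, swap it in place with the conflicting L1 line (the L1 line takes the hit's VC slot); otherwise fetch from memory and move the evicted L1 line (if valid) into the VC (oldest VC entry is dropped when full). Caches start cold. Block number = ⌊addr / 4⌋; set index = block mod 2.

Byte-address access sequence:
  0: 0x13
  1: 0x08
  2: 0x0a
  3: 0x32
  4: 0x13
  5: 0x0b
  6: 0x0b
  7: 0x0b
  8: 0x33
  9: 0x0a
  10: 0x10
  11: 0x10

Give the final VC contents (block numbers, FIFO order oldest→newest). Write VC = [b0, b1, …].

VC = [12, 2]

  [0] addr=0x13 blk=4 s=0: MISS | VC []
  [1] addr=0x8 blk=2 s=0: MISS | VC [4]
  [2] addr=0xa blk=2 s=0: L1-HIT | VC [4]
  [3] addr=0x32 blk=12 s=0: MISS | VC [4, 2]
  [4] addr=0x13 blk=4 s=0: VC-HIT | VC [12, 2]
  [5] addr=0xb blk=2 s=0: VC-HIT | VC [12, 4]
  [6] addr=0xb blk=2 s=0: L1-HIT | VC [12, 4]
  [7] addr=0xb blk=2 s=0: L1-HIT | VC [12, 4]
  [8] addr=0x33 blk=12 s=0: VC-HIT | VC [2, 4]
  [9] addr=0xa blk=2 s=0: VC-HIT | VC [12, 4]
  [10] addr=0x10 blk=4 s=0: VC-HIT | VC [12, 2]
  [11] addr=0x10 blk=4 s=0: L1-HIT | VC [12, 2]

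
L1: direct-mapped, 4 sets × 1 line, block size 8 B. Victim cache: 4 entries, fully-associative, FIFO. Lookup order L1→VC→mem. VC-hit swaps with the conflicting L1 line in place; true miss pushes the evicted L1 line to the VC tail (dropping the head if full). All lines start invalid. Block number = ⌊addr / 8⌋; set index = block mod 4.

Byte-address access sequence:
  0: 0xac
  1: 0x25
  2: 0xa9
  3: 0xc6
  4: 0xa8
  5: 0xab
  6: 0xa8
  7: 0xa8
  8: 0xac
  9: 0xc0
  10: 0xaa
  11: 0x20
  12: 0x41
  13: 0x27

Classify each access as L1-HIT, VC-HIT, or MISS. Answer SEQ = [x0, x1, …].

#0 0xac→b21/s1 MISS; vc=[]
#1 0x25→b4/s0 MISS; vc=[]
#2 0xa9→b21/s1 L1-HIT; vc=[]
#3 0xc6→b24/s0 MISS; vc=[4]
#4 0xa8→b21/s1 L1-HIT; vc=[4]
#5 0xab→b21/s1 L1-HIT; vc=[4]
#6 0xa8→b21/s1 L1-HIT; vc=[4]
#7 0xa8→b21/s1 L1-HIT; vc=[4]
#8 0xac→b21/s1 L1-HIT; vc=[4]
#9 0xc0→b24/s0 L1-HIT; vc=[4]
#10 0xaa→b21/s1 L1-HIT; vc=[4]
#11 0x20→b4/s0 VC-HIT; vc=[24]
#12 0x41→b8/s0 MISS; vc=[24,4]
#13 0x27→b4/s0 VC-HIT; vc=[24,8]

SEQ = [MISS, MISS, L1-HIT, MISS, L1-HIT, L1-HIT, L1-HIT, L1-HIT, L1-HIT, L1-HIT, L1-HIT, VC-HIT, MISS, VC-HIT]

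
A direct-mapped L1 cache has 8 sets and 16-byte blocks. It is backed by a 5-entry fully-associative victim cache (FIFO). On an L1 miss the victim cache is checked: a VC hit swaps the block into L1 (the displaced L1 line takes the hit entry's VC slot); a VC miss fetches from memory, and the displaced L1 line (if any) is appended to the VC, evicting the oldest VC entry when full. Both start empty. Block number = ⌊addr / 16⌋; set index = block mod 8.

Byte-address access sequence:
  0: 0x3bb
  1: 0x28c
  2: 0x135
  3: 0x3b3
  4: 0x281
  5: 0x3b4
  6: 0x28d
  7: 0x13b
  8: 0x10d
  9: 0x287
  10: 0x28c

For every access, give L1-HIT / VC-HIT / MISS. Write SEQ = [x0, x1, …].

#0 0x3bb→b59/s3 MISS; vc=[]
#1 0x28c→b40/s0 MISS; vc=[]
#2 0x135→b19/s3 MISS; vc=[59]
#3 0x3b3→b59/s3 VC-HIT; vc=[19]
#4 0x281→b40/s0 L1-HIT; vc=[19]
#5 0x3b4→b59/s3 L1-HIT; vc=[19]
#6 0x28d→b40/s0 L1-HIT; vc=[19]
#7 0x13b→b19/s3 VC-HIT; vc=[59]
#8 0x10d→b16/s0 MISS; vc=[59,40]
#9 0x287→b40/s0 VC-HIT; vc=[59,16]
#10 0x28c→b40/s0 L1-HIT; vc=[59,16]

SEQ = [MISS, MISS, MISS, VC-HIT, L1-HIT, L1-HIT, L1-HIT, VC-HIT, MISS, VC-HIT, L1-HIT]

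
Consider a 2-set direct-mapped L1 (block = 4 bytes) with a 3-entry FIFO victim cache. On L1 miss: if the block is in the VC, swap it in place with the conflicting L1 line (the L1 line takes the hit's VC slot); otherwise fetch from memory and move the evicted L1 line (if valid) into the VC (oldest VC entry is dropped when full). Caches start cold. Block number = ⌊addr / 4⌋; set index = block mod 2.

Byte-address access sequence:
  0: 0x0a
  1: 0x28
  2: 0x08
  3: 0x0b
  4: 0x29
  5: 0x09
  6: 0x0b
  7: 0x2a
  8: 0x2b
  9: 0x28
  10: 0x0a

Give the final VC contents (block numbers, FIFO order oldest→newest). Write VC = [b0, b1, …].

  [0] addr=0xa blk=2 s=0: MISS | VC []
  [1] addr=0x28 blk=10 s=0: MISS | VC [2]
  [2] addr=0x8 blk=2 s=0: VC-HIT | VC [10]
  [3] addr=0xb blk=2 s=0: L1-HIT | VC [10]
  [4] addr=0x29 blk=10 s=0: VC-HIT | VC [2]
  [5] addr=0x9 blk=2 s=0: VC-HIT | VC [10]
  [6] addr=0xb blk=2 s=0: L1-HIT | VC [10]
  [7] addr=0x2a blk=10 s=0: VC-HIT | VC [2]
  [8] addr=0x2b blk=10 s=0: L1-HIT | VC [2]
  [9] addr=0x28 blk=10 s=0: L1-HIT | VC [2]
  [10] addr=0xa blk=2 s=0: VC-HIT | VC [10]

VC = [10]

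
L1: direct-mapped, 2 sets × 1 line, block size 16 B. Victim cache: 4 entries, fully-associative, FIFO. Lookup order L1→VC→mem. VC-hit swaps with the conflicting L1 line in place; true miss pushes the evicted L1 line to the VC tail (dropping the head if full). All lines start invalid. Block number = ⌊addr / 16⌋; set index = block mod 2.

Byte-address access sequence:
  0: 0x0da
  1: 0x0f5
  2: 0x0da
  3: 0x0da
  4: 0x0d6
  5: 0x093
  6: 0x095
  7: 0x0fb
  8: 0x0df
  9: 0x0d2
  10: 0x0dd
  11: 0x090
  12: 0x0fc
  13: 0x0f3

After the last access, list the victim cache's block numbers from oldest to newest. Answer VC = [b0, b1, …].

  [0] addr=0xda blk=13 s=1: MISS | VC []
  [1] addr=0xf5 blk=15 s=1: MISS | VC [13]
  [2] addr=0xda blk=13 s=1: VC-HIT | VC [15]
  [3] addr=0xda blk=13 s=1: L1-HIT | VC [15]
  [4] addr=0xd6 blk=13 s=1: L1-HIT | VC [15]
  [5] addr=0x93 blk=9 s=1: MISS | VC [15, 13]
  [6] addr=0x95 blk=9 s=1: L1-HIT | VC [15, 13]
  [7] addr=0xfb blk=15 s=1: VC-HIT | VC [9, 13]
  [8] addr=0xdf blk=13 s=1: VC-HIT | VC [9, 15]
  [9] addr=0xd2 blk=13 s=1: L1-HIT | VC [9, 15]
  [10] addr=0xdd blk=13 s=1: L1-HIT | VC [9, 15]
  [11] addr=0x90 blk=9 s=1: VC-HIT | VC [13, 15]
  [12] addr=0xfc blk=15 s=1: VC-HIT | VC [13, 9]
  [13] addr=0xf3 blk=15 s=1: L1-HIT | VC [13, 9]

VC = [13, 9]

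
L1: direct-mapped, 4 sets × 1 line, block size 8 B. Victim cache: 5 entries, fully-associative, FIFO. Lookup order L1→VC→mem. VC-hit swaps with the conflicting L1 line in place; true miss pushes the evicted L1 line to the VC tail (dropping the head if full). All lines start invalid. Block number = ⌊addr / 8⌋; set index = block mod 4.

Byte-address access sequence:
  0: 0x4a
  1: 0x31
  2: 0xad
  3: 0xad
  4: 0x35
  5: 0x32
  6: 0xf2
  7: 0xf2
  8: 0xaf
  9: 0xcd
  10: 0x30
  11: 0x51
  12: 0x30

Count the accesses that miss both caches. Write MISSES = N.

#0 0x4a→b9/s1 MISS; vc=[]
#1 0x31→b6/s2 MISS; vc=[]
#2 0xad→b21/s1 MISS; vc=[9]
#3 0xad→b21/s1 L1-HIT; vc=[9]
#4 0x35→b6/s2 L1-HIT; vc=[9]
#5 0x32→b6/s2 L1-HIT; vc=[9]
#6 0xf2→b30/s2 MISS; vc=[9,6]
#7 0xf2→b30/s2 L1-HIT; vc=[9,6]
#8 0xaf→b21/s1 L1-HIT; vc=[9,6]
#9 0xcd→b25/s1 MISS; vc=[9,6,21]
#10 0x30→b6/s2 VC-HIT; vc=[9,30,21]
#11 0x51→b10/s2 MISS; vc=[9,30,21,6]
#12 0x30→b6/s2 VC-HIT; vc=[9,30,21,10]

MISSES = 6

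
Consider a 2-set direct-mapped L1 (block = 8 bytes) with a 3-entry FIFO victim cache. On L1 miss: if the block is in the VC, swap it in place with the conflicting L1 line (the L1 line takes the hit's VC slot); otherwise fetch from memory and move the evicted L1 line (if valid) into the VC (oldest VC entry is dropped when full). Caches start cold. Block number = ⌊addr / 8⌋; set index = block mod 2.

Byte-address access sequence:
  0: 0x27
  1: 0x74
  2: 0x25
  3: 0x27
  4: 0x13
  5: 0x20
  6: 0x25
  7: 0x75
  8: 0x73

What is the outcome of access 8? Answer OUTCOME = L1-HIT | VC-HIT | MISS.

0: 0x27 (blk 4, set 0) → MISS  vc=[]
1: 0x74 (blk 14, set 0) → MISS  vc=[4]
2: 0x25 (blk 4, set 0) → VC-HIT  vc=[14]
3: 0x27 (blk 4, set 0) → L1-HIT  vc=[14]
4: 0x13 (blk 2, set 0) → MISS  vc=[14, 4]
5: 0x20 (blk 4, set 0) → VC-HIT  vc=[14, 2]
6: 0x25 (blk 4, set 0) → L1-HIT  vc=[14, 2]
7: 0x75 (blk 14, set 0) → VC-HIT  vc=[4, 2]
8: 0x73 (blk 14, set 0) → L1-HIT  vc=[4, 2]

OUTCOME = L1-HIT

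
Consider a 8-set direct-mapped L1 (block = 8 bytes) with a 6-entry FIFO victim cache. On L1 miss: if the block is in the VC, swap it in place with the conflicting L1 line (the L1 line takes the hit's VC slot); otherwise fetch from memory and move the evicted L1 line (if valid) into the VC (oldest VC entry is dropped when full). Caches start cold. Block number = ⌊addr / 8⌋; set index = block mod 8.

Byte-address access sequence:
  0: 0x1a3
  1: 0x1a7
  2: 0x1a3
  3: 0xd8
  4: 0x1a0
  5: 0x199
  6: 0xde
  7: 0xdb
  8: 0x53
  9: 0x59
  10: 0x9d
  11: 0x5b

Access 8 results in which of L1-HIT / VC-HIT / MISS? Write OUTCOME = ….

OUTCOME = MISS

#0 0x1a3→b52/s4 MISS; vc=[]
#1 0x1a7→b52/s4 L1-HIT; vc=[]
#2 0x1a3→b52/s4 L1-HIT; vc=[]
#3 0xd8→b27/s3 MISS; vc=[]
#4 0x1a0→b52/s4 L1-HIT; vc=[]
#5 0x199→b51/s3 MISS; vc=[27]
#6 0xde→b27/s3 VC-HIT; vc=[51]
#7 0xdb→b27/s3 L1-HIT; vc=[51]
#8 0x53→b10/s2 MISS; vc=[51]
#9 0x59→b11/s3 MISS; vc=[51,27]
#10 0x9d→b19/s3 MISS; vc=[51,27,11]
#11 0x5b→b11/s3 VC-HIT; vc=[51,27,19]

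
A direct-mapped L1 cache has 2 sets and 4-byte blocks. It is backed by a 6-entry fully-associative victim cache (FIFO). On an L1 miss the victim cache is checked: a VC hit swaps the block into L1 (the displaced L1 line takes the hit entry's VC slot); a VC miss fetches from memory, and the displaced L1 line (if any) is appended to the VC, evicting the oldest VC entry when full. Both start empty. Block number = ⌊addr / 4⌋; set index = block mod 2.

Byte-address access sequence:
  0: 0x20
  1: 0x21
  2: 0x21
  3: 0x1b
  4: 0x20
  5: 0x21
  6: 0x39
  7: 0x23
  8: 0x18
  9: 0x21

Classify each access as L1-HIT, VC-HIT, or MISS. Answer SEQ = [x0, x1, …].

SEQ = [MISS, L1-HIT, L1-HIT, MISS, VC-HIT, L1-HIT, MISS, VC-HIT, VC-HIT, VC-HIT]

#0 0x20→b8/s0 MISS; vc=[]
#1 0x21→b8/s0 L1-HIT; vc=[]
#2 0x21→b8/s0 L1-HIT; vc=[]
#3 0x1b→b6/s0 MISS; vc=[8]
#4 0x20→b8/s0 VC-HIT; vc=[6]
#5 0x21→b8/s0 L1-HIT; vc=[6]
#6 0x39→b14/s0 MISS; vc=[6,8]
#7 0x23→b8/s0 VC-HIT; vc=[6,14]
#8 0x18→b6/s0 VC-HIT; vc=[8,14]
#9 0x21→b8/s0 VC-HIT; vc=[6,14]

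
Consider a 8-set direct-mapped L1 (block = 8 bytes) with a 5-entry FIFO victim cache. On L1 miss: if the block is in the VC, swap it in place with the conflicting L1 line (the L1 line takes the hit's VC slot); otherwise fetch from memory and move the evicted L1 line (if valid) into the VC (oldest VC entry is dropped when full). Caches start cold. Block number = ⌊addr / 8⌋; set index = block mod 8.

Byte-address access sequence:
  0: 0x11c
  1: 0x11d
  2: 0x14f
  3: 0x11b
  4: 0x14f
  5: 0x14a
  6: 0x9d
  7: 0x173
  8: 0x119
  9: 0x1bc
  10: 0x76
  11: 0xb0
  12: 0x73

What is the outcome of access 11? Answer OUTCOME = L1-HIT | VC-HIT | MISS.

  [0] addr=0x11c blk=35 s=3: MISS | VC []
  [1] addr=0x11d blk=35 s=3: L1-HIT | VC []
  [2] addr=0x14f blk=41 s=1: MISS | VC []
  [3] addr=0x11b blk=35 s=3: L1-HIT | VC []
  [4] addr=0x14f blk=41 s=1: L1-HIT | VC []
  [5] addr=0x14a blk=41 s=1: L1-HIT | VC []
  [6] addr=0x9d blk=19 s=3: MISS | VC [35]
  [7] addr=0x173 blk=46 s=6: MISS | VC [35]
  [8] addr=0x119 blk=35 s=3: VC-HIT | VC [19]
  [9] addr=0x1bc blk=55 s=7: MISS | VC [19]
  [10] addr=0x76 blk=14 s=6: MISS | VC [19, 46]
  [11] addr=0xb0 blk=22 s=6: MISS | VC [19, 46, 14]
  [12] addr=0x73 blk=14 s=6: VC-HIT | VC [19, 46, 22]

OUTCOME = MISS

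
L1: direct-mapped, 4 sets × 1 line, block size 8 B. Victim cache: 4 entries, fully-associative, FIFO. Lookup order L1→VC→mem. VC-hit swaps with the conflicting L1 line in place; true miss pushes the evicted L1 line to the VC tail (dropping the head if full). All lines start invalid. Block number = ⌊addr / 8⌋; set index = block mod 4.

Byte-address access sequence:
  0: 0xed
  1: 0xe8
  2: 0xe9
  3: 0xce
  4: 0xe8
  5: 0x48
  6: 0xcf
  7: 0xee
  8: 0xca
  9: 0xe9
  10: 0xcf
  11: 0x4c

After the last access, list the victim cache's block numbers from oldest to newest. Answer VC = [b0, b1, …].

  [0] addr=0xed blk=29 s=1: MISS | VC []
  [1] addr=0xe8 blk=29 s=1: L1-HIT | VC []
  [2] addr=0xe9 blk=29 s=1: L1-HIT | VC []
  [3] addr=0xce blk=25 s=1: MISS | VC [29]
  [4] addr=0xe8 blk=29 s=1: VC-HIT | VC [25]
  [5] addr=0x48 blk=9 s=1: MISS | VC [25, 29]
  [6] addr=0xcf blk=25 s=1: VC-HIT | VC [9, 29]
  [7] addr=0xee blk=29 s=1: VC-HIT | VC [9, 25]
  [8] addr=0xca blk=25 s=1: VC-HIT | VC [9, 29]
  [9] addr=0xe9 blk=29 s=1: VC-HIT | VC [9, 25]
  [10] addr=0xcf blk=25 s=1: VC-HIT | VC [9, 29]
  [11] addr=0x4c blk=9 s=1: VC-HIT | VC [25, 29]

VC = [25, 29]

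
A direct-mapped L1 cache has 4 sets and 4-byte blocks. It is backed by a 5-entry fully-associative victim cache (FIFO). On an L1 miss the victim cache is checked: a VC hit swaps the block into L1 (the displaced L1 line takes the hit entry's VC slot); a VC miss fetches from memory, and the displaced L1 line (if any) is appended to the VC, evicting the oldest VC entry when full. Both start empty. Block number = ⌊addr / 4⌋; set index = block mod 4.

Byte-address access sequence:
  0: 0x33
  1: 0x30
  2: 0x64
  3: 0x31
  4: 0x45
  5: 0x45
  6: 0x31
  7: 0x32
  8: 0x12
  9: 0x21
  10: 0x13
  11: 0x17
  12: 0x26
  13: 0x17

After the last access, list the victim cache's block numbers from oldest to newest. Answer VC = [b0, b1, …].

VC = [25, 12, 8, 17, 9]

  [0] addr=0x33 blk=12 s=0: MISS | VC []
  [1] addr=0x30 blk=12 s=0: L1-HIT | VC []
  [2] addr=0x64 blk=25 s=1: MISS | VC []
  [3] addr=0x31 blk=12 s=0: L1-HIT | VC []
  [4] addr=0x45 blk=17 s=1: MISS | VC [25]
  [5] addr=0x45 blk=17 s=1: L1-HIT | VC [25]
  [6] addr=0x31 blk=12 s=0: L1-HIT | VC [25]
  [7] addr=0x32 blk=12 s=0: L1-HIT | VC [25]
  [8] addr=0x12 blk=4 s=0: MISS | VC [25, 12]
  [9] addr=0x21 blk=8 s=0: MISS | VC [25, 12, 4]
  [10] addr=0x13 blk=4 s=0: VC-HIT | VC [25, 12, 8]
  [11] addr=0x17 blk=5 s=1: MISS | VC [25, 12, 8, 17]
  [12] addr=0x26 blk=9 s=1: MISS | VC [25, 12, 8, 17, 5]
  [13] addr=0x17 blk=5 s=1: VC-HIT | VC [25, 12, 8, 17, 9]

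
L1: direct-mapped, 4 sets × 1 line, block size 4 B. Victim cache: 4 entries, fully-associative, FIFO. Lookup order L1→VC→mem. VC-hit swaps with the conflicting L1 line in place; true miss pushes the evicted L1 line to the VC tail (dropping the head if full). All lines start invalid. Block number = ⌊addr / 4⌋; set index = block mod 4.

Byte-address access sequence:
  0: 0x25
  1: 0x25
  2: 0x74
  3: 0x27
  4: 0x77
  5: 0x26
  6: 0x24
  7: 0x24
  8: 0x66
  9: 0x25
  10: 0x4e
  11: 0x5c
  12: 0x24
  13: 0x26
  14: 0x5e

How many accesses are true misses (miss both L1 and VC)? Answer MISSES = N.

MISSES = 5

0: 0x25 (blk 9, set 1) → MISS  vc=[]
1: 0x25 (blk 9, set 1) → L1-HIT  vc=[]
2: 0x74 (blk 29, set 1) → MISS  vc=[9]
3: 0x27 (blk 9, set 1) → VC-HIT  vc=[29]
4: 0x77 (blk 29, set 1) → VC-HIT  vc=[9]
5: 0x26 (blk 9, set 1) → VC-HIT  vc=[29]
6: 0x24 (blk 9, set 1) → L1-HIT  vc=[29]
7: 0x24 (blk 9, set 1) → L1-HIT  vc=[29]
8: 0x66 (blk 25, set 1) → MISS  vc=[29, 9]
9: 0x25 (blk 9, set 1) → VC-HIT  vc=[29, 25]
10: 0x4e (blk 19, set 3) → MISS  vc=[29, 25]
11: 0x5c (blk 23, set 3) → MISS  vc=[29, 25, 19]
12: 0x24 (blk 9, set 1) → L1-HIT  vc=[29, 25, 19]
13: 0x26 (blk 9, set 1) → L1-HIT  vc=[29, 25, 19]
14: 0x5e (blk 23, set 3) → L1-HIT  vc=[29, 25, 19]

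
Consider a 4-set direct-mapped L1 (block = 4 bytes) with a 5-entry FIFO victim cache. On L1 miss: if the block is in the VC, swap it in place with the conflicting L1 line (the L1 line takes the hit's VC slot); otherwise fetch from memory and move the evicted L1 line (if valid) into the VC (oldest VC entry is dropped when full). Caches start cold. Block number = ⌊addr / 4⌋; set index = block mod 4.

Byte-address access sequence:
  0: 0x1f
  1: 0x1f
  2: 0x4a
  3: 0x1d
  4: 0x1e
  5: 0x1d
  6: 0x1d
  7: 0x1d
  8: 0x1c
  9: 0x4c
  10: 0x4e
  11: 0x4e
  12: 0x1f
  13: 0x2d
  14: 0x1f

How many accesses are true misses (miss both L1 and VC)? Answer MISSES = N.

MISSES = 4

0: 0x1f (blk 7, set 3) → MISS  vc=[]
1: 0x1f (blk 7, set 3) → L1-HIT  vc=[]
2: 0x4a (blk 18, set 2) → MISS  vc=[]
3: 0x1d (blk 7, set 3) → L1-HIT  vc=[]
4: 0x1e (blk 7, set 3) → L1-HIT  vc=[]
5: 0x1d (blk 7, set 3) → L1-HIT  vc=[]
6: 0x1d (blk 7, set 3) → L1-HIT  vc=[]
7: 0x1d (blk 7, set 3) → L1-HIT  vc=[]
8: 0x1c (blk 7, set 3) → L1-HIT  vc=[]
9: 0x4c (blk 19, set 3) → MISS  vc=[7]
10: 0x4e (blk 19, set 3) → L1-HIT  vc=[7]
11: 0x4e (blk 19, set 3) → L1-HIT  vc=[7]
12: 0x1f (blk 7, set 3) → VC-HIT  vc=[19]
13: 0x2d (blk 11, set 3) → MISS  vc=[19, 7]
14: 0x1f (blk 7, set 3) → VC-HIT  vc=[19, 11]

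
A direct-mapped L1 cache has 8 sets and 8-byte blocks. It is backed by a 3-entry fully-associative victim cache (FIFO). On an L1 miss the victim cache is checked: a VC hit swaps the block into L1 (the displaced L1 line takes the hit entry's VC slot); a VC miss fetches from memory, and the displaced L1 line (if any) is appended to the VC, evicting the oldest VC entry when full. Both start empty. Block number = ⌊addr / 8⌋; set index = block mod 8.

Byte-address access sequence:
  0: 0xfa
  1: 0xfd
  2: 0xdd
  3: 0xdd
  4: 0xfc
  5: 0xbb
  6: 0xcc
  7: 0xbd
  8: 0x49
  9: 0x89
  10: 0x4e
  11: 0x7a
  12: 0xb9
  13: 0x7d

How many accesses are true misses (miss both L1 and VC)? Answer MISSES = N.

MISSES = 7

  [0] addr=0xfa blk=31 s=7: MISS | VC []
  [1] addr=0xfd blk=31 s=7: L1-HIT | VC []
  [2] addr=0xdd blk=27 s=3: MISS | VC []
  [3] addr=0xdd blk=27 s=3: L1-HIT | VC []
  [4] addr=0xfc blk=31 s=7: L1-HIT | VC []
  [5] addr=0xbb blk=23 s=7: MISS | VC [31]
  [6] addr=0xcc blk=25 s=1: MISS | VC [31]
  [7] addr=0xbd blk=23 s=7: L1-HIT | VC [31]
  [8] addr=0x49 blk=9 s=1: MISS | VC [31, 25]
  [9] addr=0x89 blk=17 s=1: MISS | VC [31, 25, 9]
  [10] addr=0x4e blk=9 s=1: VC-HIT | VC [31, 25, 17]
  [11] addr=0x7a blk=15 s=7: MISS | VC [25, 17, 23]
  [12] addr=0xb9 blk=23 s=7: VC-HIT | VC [25, 17, 15]
  [13] addr=0x7d blk=15 s=7: VC-HIT | VC [25, 17, 23]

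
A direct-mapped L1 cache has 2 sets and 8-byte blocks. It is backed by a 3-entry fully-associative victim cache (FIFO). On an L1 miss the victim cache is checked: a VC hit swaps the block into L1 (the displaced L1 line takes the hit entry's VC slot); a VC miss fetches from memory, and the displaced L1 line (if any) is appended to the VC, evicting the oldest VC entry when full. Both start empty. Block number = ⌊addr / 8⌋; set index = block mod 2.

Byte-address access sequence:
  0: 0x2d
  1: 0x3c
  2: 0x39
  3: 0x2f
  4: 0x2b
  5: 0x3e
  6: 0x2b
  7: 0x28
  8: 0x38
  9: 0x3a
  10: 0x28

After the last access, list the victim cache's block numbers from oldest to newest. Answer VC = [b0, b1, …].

VC = [7]

#0 0x2d→b5/s1 MISS; vc=[]
#1 0x3c→b7/s1 MISS; vc=[5]
#2 0x39→b7/s1 L1-HIT; vc=[5]
#3 0x2f→b5/s1 VC-HIT; vc=[7]
#4 0x2b→b5/s1 L1-HIT; vc=[7]
#5 0x3e→b7/s1 VC-HIT; vc=[5]
#6 0x2b→b5/s1 VC-HIT; vc=[7]
#7 0x28→b5/s1 L1-HIT; vc=[7]
#8 0x38→b7/s1 VC-HIT; vc=[5]
#9 0x3a→b7/s1 L1-HIT; vc=[5]
#10 0x28→b5/s1 VC-HIT; vc=[7]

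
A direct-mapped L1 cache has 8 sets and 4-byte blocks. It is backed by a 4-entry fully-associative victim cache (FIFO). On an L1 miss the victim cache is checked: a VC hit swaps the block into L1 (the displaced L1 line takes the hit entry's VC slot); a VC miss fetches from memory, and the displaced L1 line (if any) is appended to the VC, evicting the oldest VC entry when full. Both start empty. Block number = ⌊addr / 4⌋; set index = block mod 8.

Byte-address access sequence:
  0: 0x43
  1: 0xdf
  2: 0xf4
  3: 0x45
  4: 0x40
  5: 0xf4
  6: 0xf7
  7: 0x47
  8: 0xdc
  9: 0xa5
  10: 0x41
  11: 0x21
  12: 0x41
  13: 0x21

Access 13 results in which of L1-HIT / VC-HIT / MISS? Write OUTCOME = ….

OUTCOME = VC-HIT

0: 0x43 (blk 16, set 0) → MISS  vc=[]
1: 0xdf (blk 55, set 7) → MISS  vc=[]
2: 0xf4 (blk 61, set 5) → MISS  vc=[]
3: 0x45 (blk 17, set 1) → MISS  vc=[]
4: 0x40 (blk 16, set 0) → L1-HIT  vc=[]
5: 0xf4 (blk 61, set 5) → L1-HIT  vc=[]
6: 0xf7 (blk 61, set 5) → L1-HIT  vc=[]
7: 0x47 (blk 17, set 1) → L1-HIT  vc=[]
8: 0xdc (blk 55, set 7) → L1-HIT  vc=[]
9: 0xa5 (blk 41, set 1) → MISS  vc=[17]
10: 0x41 (blk 16, set 0) → L1-HIT  vc=[17]
11: 0x21 (blk 8, set 0) → MISS  vc=[17, 16]
12: 0x41 (blk 16, set 0) → VC-HIT  vc=[17, 8]
13: 0x21 (blk 8, set 0) → VC-HIT  vc=[17, 16]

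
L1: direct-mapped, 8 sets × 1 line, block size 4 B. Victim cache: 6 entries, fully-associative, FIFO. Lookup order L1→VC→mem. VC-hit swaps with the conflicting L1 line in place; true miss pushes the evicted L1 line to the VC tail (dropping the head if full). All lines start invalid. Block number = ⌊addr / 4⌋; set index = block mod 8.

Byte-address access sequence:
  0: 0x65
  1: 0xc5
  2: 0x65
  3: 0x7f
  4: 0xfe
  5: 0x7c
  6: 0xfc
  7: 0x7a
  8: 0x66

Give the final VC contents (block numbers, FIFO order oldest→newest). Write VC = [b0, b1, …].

VC = [49, 31]

0: 0x65 (blk 25, set 1) → MISS  vc=[]
1: 0xc5 (blk 49, set 1) → MISS  vc=[25]
2: 0x65 (blk 25, set 1) → VC-HIT  vc=[49]
3: 0x7f (blk 31, set 7) → MISS  vc=[49]
4: 0xfe (blk 63, set 7) → MISS  vc=[49, 31]
5: 0x7c (blk 31, set 7) → VC-HIT  vc=[49, 63]
6: 0xfc (blk 63, set 7) → VC-HIT  vc=[49, 31]
7: 0x7a (blk 30, set 6) → MISS  vc=[49, 31]
8: 0x66 (blk 25, set 1) → L1-HIT  vc=[49, 31]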